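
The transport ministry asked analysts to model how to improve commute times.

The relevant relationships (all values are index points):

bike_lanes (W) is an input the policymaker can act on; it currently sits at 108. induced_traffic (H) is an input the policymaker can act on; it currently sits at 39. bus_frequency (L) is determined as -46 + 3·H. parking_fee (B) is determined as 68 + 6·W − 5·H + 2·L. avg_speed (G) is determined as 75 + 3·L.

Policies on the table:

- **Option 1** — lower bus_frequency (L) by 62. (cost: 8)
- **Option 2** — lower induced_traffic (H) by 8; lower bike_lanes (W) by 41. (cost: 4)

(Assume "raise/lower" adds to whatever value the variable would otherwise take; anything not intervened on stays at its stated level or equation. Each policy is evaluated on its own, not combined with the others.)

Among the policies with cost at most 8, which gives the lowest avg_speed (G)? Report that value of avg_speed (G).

Option 1 (L − 62):
  H = 39
  L = -46 + 3·39 (−62 from intervention) = 9
  G = 75 + 3·9 = 102
Option 2 (H − 8, W − 41):
  H = 39 − 8 = 31
  L = -46 + 3·31 = 47
  G = 75 + 3·47 = 216
Comparing — Option 1: G=102, Option 2: G=216. Lowest is 102 (Option 1).

102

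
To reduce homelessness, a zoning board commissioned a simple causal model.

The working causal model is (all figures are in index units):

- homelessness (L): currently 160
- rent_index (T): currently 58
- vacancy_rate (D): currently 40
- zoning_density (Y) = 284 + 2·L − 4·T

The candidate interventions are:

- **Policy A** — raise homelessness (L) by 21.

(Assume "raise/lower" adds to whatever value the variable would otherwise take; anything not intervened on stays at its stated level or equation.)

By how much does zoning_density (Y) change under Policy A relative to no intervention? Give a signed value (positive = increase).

Baseline:
  L = 160
  T = 58
  Y = 284 + 2·160 − 4·58 = 372
Policy A (L + 21):
  L = 160 + 21 = 181
  T = 58
  Y = 284 + 2·181 − 4·58 = 414
Change in Y: 414 − 372 = 42

42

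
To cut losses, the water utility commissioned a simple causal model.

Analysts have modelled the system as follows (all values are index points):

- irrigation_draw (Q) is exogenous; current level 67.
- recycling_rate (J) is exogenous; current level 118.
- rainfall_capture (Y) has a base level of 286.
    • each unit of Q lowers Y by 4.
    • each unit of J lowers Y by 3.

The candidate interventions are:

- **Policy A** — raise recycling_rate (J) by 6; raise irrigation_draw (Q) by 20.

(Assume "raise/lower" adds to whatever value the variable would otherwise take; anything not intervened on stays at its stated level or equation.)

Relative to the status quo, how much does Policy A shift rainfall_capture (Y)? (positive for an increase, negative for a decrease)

Baseline:
  Q = 67
  J = 118
  Y = 286 − 4·67 − 3·118 = -336
Policy A (J + 6, Q + 20):
  Q = 67 + 20 = 87
  J = 118 + 6 = 124
  Y = 286 − 4·87 − 3·124 = -434
Change in Y: -434 − (-336) = -98

-98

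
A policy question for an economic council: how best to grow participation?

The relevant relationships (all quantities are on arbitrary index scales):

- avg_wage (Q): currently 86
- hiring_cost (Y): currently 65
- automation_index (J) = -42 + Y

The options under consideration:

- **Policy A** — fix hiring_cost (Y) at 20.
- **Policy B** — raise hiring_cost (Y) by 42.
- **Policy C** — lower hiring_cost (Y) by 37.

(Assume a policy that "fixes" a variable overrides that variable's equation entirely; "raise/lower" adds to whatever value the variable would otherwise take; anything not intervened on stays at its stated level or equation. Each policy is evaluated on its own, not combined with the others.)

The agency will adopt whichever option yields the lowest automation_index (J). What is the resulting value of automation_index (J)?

-22

Policy A (Y := 20):
  Y = 20
  J = -42 + 20 = -22
Policy B (Y + 42):
  Y = 65 + 42 = 107
  J = -42 + 107 = 65
Policy C (Y − 37):
  Y = 65 − 37 = 28
  J = -42 + 28 = -14
Comparing — Policy A: J=-22, Policy B: J=65, Policy C: J=-14. Lowest is -22 (Policy A).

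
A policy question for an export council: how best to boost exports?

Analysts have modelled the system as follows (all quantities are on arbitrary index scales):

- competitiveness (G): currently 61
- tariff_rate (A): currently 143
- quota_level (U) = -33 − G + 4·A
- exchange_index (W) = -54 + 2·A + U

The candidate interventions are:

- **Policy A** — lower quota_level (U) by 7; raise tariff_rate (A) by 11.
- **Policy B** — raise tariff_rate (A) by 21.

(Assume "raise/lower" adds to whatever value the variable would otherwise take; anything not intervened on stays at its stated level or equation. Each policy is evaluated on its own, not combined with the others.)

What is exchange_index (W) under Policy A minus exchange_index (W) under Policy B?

Policy A (U − 7, A + 11):
  G = 61
  A = 143 + 11 = 154
  U = -33 − 61 + 4·154 (−7 from intervention) = 515
  W = -54 + 2·154 + 515 = 769
Policy B (A + 21):
  G = 61
  A = 143 + 21 = 164
  U = -33 − 61 + 4·164 = 562
  W = -54 + 2·164 + 562 = 836
W: 769 − 836 = -67

-67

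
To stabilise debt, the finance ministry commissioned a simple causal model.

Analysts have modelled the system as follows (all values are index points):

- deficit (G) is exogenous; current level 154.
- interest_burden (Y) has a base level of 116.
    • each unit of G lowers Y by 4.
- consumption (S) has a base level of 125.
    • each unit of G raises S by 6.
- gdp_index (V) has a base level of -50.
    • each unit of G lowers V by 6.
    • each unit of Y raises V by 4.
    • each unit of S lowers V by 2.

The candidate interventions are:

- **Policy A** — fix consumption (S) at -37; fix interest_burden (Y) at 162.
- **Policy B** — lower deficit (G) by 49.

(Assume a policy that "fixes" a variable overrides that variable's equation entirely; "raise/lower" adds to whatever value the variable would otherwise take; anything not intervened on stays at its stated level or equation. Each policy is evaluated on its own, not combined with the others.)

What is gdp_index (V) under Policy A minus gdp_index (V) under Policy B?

Policy A (S := -37, Y := 162):
  G = 154
  Y = 162
  S = -37
  V = -50 − 6·154 + 4·162 − 2·(-37) = -252
Policy B (G − 49):
  G = 154 − 49 = 105
  Y = 116 − 4·105 = -304
  S = 125 + 6·105 = 755
  V = -50 − 6·105 + 4·(-304) − 2·755 = -3406
V: -252 − (-3406) = 3154

3154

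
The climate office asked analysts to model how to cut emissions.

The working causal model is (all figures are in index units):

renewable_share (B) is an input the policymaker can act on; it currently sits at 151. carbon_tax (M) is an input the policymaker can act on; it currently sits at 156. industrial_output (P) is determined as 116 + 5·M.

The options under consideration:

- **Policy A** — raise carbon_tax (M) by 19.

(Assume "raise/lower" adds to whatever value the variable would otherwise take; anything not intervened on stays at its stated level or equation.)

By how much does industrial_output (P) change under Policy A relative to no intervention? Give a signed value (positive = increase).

95

Baseline:
  M = 156
  P = 116 + 5·156 = 896
Policy A (M + 19):
  M = 156 + 19 = 175
  P = 116 + 5·175 = 991
Change in P: 991 − 896 = 95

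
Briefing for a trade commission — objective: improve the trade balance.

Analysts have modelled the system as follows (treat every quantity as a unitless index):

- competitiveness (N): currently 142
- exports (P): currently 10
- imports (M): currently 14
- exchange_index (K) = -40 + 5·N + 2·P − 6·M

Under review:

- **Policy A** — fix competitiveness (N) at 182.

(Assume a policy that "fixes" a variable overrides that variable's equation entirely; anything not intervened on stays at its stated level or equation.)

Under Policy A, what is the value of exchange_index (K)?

806

Policy A (N := 182):
  N = 182
  P = 10
  M = 14
  K = -40 + 5·182 + 2·10 − 6·14 = 806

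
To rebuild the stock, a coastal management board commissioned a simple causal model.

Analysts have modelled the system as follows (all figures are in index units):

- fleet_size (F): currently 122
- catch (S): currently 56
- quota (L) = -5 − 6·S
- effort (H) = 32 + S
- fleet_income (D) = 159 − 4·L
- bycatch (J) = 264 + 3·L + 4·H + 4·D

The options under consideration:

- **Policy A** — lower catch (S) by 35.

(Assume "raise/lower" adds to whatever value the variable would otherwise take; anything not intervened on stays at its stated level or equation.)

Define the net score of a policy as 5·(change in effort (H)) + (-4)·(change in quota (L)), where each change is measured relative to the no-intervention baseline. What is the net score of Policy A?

Baseline:
  S = 56
  L = -5 − 6·56 = -341
  H = 32 + 56 = 88
Policy A (S − 35):
  S = 56 − 35 = 21
  L = -5 − 6·21 = -131
  H = 32 + 21 = 53
ΔH = 53 − 88 = -35; ΔL = -131 − (-341) = 210
Score = 5·(-35) + (-4)·210 = -1015

-1015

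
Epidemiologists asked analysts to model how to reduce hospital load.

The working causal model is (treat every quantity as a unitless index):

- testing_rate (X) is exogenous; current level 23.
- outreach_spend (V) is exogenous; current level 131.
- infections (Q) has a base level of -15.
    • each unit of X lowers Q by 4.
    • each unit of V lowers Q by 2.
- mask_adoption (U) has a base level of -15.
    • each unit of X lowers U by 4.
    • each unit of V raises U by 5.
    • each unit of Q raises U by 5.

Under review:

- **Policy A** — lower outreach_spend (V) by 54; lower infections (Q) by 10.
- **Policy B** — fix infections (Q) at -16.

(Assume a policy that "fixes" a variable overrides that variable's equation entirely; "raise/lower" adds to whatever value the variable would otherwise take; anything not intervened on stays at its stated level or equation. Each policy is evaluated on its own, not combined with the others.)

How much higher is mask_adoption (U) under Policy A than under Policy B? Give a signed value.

Policy A (V − 54, Q − 10):
  X = 23
  V = 131 − 54 = 77
  Q = -15 − 4·23 − 2·77 (−10 from intervention) = -271
  U = -15 − 4·23 + 5·77 + 5·(-271) = -1077
Policy B (Q := -16):
  X = 23
  V = 131
  Q = -16
  U = -15 − 4·23 + 5·131 + 5·(-16) = 468
U: -1077 − 468 = -1545

-1545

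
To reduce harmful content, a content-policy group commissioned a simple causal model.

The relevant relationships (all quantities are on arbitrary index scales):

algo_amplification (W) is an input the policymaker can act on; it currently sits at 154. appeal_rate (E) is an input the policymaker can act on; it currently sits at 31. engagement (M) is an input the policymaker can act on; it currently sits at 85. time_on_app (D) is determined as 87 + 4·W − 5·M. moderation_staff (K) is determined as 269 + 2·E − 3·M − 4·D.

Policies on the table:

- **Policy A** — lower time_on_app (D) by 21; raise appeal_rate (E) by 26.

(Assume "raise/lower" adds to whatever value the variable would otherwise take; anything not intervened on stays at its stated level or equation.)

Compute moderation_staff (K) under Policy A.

-900

Policy A (D − 21, E + 26):
  W = 154
  E = 31 + 26 = 57
  M = 85
  D = 87 + 4·154 − 5·85 (−21 from intervention) = 257
  K = 269 + 2·57 − 3·85 − 4·257 = -900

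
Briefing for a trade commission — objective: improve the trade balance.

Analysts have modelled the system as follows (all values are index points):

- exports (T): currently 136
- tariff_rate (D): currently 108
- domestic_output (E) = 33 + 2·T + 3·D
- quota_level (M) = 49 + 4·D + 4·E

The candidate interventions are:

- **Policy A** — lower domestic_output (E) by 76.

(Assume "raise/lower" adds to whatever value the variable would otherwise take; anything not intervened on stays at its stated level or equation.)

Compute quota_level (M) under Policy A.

Policy A (E − 76):
  T = 136
  D = 108
  E = 33 + 2·136 + 3·108 (−76 from intervention) = 553
  M = 49 + 4·108 + 4·553 = 2693

2693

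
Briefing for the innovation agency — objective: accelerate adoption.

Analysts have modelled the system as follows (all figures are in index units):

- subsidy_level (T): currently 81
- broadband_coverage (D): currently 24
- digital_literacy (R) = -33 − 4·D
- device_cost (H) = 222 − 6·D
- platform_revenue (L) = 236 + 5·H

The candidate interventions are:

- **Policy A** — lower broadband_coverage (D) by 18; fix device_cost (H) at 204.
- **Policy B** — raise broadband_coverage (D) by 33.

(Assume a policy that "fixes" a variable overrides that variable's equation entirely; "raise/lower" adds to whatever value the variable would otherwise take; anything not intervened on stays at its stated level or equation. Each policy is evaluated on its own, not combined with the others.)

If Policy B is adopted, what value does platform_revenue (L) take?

-364

Policy B (D + 33):
  D = 24 + 33 = 57
  H = 222 − 6·57 = -120
  L = 236 + 5·(-120) = -364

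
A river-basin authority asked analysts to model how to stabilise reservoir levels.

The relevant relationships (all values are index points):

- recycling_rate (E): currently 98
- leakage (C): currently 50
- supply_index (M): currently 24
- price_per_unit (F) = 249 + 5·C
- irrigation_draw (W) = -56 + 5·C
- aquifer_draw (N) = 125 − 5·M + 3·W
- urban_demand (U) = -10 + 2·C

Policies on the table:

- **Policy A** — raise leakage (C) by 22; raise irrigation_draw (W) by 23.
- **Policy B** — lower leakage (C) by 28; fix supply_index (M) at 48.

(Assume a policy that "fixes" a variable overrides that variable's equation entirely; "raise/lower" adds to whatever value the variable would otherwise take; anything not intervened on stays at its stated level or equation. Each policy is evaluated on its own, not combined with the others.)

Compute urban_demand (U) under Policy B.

Policy B (C − 28, M := 48):
  C = 50 − 28 = 22
  U = -10 + 2·22 = 34

34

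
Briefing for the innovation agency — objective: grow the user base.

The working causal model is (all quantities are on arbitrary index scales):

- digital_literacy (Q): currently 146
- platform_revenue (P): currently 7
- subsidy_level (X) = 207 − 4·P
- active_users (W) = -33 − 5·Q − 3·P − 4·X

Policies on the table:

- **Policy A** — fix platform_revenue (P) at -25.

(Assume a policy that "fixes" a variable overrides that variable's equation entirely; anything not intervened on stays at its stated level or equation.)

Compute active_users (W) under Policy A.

-1916

Policy A (P := -25):
  Q = 146
  P = -25
  X = 207 − 4·(-25) = 307
  W = -33 − 5·146 − 3·(-25) − 4·307 = -1916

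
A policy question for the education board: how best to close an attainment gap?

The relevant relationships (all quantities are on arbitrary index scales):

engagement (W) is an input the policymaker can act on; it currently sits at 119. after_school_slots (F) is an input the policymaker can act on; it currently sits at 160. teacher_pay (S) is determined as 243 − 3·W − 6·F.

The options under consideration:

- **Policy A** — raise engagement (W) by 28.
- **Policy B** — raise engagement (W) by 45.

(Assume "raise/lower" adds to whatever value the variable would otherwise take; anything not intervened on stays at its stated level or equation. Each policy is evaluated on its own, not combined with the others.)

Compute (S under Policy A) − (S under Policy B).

51

Policy A (W + 28):
  W = 119 + 28 = 147
  F = 160
  S = 243 − 3·147 − 6·160 = -1158
Policy B (W + 45):
  W = 119 + 45 = 164
  F = 160
  S = 243 − 3·164 − 6·160 = -1209
S: -1158 − (-1209) = 51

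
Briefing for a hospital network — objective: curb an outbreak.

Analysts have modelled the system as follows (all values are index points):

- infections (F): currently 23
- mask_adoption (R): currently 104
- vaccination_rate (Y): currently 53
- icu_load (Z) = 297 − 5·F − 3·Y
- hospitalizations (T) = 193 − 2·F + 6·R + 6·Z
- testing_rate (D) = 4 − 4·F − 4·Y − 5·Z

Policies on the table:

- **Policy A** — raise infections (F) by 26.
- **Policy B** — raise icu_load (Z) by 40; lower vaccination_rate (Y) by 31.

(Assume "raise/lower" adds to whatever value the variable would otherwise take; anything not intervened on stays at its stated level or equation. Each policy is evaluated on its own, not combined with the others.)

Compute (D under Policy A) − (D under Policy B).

1087

Policy A (F + 26):
  F = 23 + 26 = 49
  Y = 53
  Z = 297 − 5·49 − 3·53 = -107
  D = 4 − 4·49 − 4·53 − 5·(-107) = 131
Policy B (Z + 40, Y − 31):
  F = 23
  Y = 53 − 31 = 22
  Z = 297 − 5·23 − 3·22 (+40 from intervention) = 156
  D = 4 − 4·23 − 4·22 − 5·156 = -956
D: 131 − (-956) = 1087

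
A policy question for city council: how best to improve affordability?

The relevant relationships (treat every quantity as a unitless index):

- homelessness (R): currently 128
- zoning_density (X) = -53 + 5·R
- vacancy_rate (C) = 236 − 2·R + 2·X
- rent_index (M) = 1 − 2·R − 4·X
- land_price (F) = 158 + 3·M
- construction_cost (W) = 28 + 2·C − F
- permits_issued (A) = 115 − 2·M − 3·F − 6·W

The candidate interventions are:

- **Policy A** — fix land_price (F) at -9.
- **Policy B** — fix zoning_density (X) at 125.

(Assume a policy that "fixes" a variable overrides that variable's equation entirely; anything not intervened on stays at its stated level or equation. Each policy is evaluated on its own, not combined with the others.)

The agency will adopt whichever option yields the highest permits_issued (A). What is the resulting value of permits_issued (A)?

-7624

Policy A (F := -9):
  R = 128
  X = -53 + 5·128 = 587
  C = 236 − 2·128 + 2·587 = 1154
  M = 1 − 2·128 − 4·587 = -2603
  F = -9
  W = 28 + 2·1154 − (-9) = 2345
  A = 115 − 2·(-2603) − 3·(-9) − 6·2345 = -8722
Policy B (X := 125):
  R = 128
  X = 125
  C = 236 − 2·128 + 2·125 = 230
  M = 1 − 2·128 − 4·125 = -755
  F = 158 + 3·(-755) = -2107
  W = 28 + 2·230 − (-2107) = 2595
  A = 115 − 2·(-755) − 3·(-2107) − 6·2595 = -7624
Comparing — Policy A: A=-8722, Policy B: A=-7624. Highest is -7624 (Policy B).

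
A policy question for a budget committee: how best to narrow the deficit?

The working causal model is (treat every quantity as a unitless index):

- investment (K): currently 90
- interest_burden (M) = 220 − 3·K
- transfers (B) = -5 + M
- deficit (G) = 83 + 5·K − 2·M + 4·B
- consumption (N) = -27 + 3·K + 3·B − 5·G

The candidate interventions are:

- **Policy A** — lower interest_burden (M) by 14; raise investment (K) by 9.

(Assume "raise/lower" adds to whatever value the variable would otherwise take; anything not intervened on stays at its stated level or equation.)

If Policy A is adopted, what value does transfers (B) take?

-96

Policy A (M − 14, K + 9):
  K = 90 + 9 = 99
  M = 220 − 3·99 (−14 from intervention) = -91
  B = -5 + (-91) = -96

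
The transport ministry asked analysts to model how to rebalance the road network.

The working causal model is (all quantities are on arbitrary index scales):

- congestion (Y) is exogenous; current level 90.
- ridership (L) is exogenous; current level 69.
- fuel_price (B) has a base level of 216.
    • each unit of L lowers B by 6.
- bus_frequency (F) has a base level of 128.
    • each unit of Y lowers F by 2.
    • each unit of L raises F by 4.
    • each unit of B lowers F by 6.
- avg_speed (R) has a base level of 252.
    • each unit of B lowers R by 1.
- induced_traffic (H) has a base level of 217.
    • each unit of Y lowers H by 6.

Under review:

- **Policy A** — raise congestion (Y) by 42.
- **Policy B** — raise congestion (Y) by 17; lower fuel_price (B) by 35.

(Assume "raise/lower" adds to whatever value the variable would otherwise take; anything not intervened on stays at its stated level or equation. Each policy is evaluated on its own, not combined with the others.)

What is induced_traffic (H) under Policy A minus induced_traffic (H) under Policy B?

-150

Policy A (Y + 42):
  Y = 90 + 42 = 132
  H = 217 − 6·132 = -575
Policy B (Y + 17, B − 35):
  Y = 90 + 17 = 107
  H = 217 − 6·107 = -425
H: -575 − (-425) = -150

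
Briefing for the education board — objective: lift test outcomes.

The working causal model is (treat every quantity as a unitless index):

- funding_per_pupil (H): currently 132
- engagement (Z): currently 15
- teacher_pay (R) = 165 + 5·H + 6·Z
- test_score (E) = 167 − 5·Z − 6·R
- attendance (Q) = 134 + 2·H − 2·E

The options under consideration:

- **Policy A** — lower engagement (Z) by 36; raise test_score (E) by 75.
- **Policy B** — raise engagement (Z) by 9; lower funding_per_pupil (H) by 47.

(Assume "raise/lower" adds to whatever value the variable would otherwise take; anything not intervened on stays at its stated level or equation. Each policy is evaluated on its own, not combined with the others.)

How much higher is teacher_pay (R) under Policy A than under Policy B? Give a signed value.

Policy A (Z − 36, E + 75):
  H = 132
  Z = 15 − 36 = -21
  R = 165 + 5·132 + 6·(-21) = 699
Policy B (Z + 9, H − 47):
  H = 132 − 47 = 85
  Z = 15 + 9 = 24
  R = 165 + 5·85 + 6·24 = 734
R: 699 − 734 = -35

-35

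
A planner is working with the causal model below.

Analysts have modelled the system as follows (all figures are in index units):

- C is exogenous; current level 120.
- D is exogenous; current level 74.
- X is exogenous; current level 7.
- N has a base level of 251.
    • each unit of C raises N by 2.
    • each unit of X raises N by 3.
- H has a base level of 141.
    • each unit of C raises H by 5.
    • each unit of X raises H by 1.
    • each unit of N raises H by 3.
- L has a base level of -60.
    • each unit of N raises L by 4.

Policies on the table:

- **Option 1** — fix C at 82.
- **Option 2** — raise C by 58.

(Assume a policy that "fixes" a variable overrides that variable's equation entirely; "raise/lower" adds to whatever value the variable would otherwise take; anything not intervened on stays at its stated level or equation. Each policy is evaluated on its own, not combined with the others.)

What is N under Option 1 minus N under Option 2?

Option 1 (C := 82):
  C = 82
  X = 7
  N = 251 + 2·82 + 3·7 = 436
Option 2 (C + 58):
  C = 120 + 58 = 178
  X = 7
  N = 251 + 2·178 + 3·7 = 628
N: 436 − 628 = -192

-192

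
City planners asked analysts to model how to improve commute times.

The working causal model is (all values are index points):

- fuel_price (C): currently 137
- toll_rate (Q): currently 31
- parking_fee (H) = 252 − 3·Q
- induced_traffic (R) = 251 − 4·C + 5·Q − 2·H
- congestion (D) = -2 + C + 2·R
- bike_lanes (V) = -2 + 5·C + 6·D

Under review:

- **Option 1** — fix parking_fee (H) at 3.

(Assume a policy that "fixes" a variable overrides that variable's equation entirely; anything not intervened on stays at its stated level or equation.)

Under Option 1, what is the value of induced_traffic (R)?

Option 1 (H := 3):
  C = 137
  Q = 31
  H = 3
  R = 251 − 4·137 + 5·31 − 2·3 = -148

-148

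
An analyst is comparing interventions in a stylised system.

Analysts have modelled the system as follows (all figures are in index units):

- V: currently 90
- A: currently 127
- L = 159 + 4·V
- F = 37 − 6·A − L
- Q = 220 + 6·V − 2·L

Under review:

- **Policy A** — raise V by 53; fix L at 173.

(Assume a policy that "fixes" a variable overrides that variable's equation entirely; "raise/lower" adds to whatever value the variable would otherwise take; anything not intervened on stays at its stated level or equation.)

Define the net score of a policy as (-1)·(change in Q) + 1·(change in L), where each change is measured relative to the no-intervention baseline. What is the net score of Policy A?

-1356

Baseline:
  V = 90
  L = 159 + 4·90 = 519
  Q = 220 + 6·90 − 2·519 = -278
Policy A (V + 53, L := 173):
  V = 90 + 53 = 143
  L = 173
  Q = 220 + 6·143 − 2·173 = 732
ΔQ = 732 − (-278) = 1010; ΔL = 173 − 519 = -346
Score = (-1)·1010 + 1·(-346) = -1356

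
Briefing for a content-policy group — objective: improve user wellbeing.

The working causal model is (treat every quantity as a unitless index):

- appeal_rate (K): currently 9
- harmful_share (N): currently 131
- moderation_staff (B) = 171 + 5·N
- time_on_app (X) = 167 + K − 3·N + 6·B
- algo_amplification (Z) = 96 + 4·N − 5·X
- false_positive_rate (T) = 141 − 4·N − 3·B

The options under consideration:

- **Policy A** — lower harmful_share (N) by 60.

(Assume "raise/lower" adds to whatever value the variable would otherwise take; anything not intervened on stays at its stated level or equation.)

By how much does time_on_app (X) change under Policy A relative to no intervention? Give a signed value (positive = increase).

Baseline:
  K = 9
  N = 131
  B = 171 + 5·131 = 826
  X = 167 + 9 − 3·131 + 6·826 = 4739
Policy A (N − 60):
  K = 9
  N = 131 − 60 = 71
  B = 171 + 5·71 = 526
  X = 167 + 9 − 3·71 + 6·526 = 3119
Change in X: 3119 − 4739 = -1620

-1620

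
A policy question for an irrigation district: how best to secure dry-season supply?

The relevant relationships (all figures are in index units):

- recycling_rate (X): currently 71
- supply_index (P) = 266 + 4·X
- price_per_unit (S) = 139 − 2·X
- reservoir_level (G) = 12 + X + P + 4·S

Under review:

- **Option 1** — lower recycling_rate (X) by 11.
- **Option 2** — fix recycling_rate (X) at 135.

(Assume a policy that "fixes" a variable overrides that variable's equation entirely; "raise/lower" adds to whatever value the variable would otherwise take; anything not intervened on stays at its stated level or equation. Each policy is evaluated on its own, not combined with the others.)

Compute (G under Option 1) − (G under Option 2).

225

Option 1 (X − 11):
  X = 71 − 11 = 60
  P = 266 + 4·60 = 506
  S = 139 − 2·60 = 19
  G = 12 + 60 + 506 + 4·19 = 654
Option 2 (X := 135):
  X = 135
  P = 266 + 4·135 = 806
  S = 139 − 2·135 = -131
  G = 12 + 135 + 806 + 4·(-131) = 429
G: 654 − 429 = 225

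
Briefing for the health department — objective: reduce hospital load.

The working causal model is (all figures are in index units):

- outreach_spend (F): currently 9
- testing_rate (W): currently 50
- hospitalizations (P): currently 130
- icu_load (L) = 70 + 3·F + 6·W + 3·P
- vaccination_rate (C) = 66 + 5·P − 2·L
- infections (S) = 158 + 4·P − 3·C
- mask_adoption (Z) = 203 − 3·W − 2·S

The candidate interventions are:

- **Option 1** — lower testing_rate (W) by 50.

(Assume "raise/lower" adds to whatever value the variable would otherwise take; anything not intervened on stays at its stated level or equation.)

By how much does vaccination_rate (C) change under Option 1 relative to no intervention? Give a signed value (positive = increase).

600

Baseline:
  F = 9
  W = 50
  P = 130
  L = 70 + 3·9 + 6·50 + 3·130 = 787
  C = 66 + 5·130 − 2·787 = -858
Option 1 (W − 50):
  F = 9
  W = 50 − 50 = 0
  P = 130
  L = 70 + 3·9 + 6·0 + 3·130 = 487
  C = 66 + 5·130 − 2·487 = -258
Change in C: -258 − (-858) = 600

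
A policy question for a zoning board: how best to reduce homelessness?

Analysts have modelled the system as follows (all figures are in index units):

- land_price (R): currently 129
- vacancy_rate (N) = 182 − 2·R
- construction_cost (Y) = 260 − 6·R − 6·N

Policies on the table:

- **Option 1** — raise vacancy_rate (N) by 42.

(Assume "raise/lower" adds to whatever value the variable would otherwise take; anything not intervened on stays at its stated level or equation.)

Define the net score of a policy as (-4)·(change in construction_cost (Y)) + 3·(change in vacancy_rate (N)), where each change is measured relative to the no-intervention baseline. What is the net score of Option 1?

Baseline:
  R = 129
  N = 182 − 2·129 = -76
  Y = 260 − 6·129 − 6·(-76) = -58
Option 1 (N + 42):
  R = 129
  N = 182 − 2·129 (+42 from intervention) = -34
  Y = 260 − 6·129 − 6·(-34) = -310
ΔY = -310 − (-58) = -252; ΔN = -34 − (-76) = 42
Score = (-4)·(-252) + 3·42 = 1134

1134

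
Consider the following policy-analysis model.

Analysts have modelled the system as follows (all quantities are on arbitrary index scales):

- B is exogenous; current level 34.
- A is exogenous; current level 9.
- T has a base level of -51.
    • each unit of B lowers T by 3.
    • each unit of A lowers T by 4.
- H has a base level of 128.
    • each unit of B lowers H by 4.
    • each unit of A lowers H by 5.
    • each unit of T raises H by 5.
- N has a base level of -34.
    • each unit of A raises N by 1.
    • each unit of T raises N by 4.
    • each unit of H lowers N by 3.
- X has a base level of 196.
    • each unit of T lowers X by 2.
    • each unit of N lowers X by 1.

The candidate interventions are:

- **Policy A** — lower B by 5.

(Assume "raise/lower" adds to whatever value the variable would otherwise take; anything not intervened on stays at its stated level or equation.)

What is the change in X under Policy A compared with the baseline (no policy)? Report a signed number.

Baseline:
  B = 34
  A = 9
  T = -51 − 3·34 − 4·9 = -189
  H = 128 − 4·34 − 5·9 + 5·(-189) = -998
  N = -34 + 9 + 4·(-189) − 3·(-998) = 2213
  X = 196 − 2·(-189) − 2213 = -1639
Policy A (B − 5):
  B = 34 − 5 = 29
  A = 9
  T = -51 − 3·29 − 4·9 = -174
  H = 128 − 4·29 − 5·9 + 5·(-174) = -903
  N = -34 + 9 + 4·(-174) − 3·(-903) = 1988
  X = 196 − 2·(-174) − 1988 = -1444
Change in X: -1444 − (-1639) = 195

195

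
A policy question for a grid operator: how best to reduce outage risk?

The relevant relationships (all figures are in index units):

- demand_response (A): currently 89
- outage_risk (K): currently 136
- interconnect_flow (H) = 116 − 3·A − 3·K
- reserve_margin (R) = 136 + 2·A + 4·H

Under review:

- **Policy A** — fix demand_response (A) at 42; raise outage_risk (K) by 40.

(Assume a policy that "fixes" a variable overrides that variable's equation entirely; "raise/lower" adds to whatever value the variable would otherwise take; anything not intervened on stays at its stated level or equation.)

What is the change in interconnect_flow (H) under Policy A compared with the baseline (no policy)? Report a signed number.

21

Baseline:
  A = 89
  K = 136
  H = 116 − 3·89 − 3·136 = -559
Policy A (A := 42, K + 40):
  A = 42
  K = 136 + 40 = 176
  H = 116 − 3·42 − 3·176 = -538
Change in H: -538 − (-559) = 21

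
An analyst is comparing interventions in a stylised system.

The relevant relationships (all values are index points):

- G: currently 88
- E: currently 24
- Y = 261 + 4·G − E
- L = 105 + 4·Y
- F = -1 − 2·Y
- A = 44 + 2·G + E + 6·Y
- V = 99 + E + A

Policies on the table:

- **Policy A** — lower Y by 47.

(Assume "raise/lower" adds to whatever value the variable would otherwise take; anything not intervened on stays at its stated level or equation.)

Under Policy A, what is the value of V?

3619

Policy A (Y − 47):
  G = 88
  E = 24
  Y = 261 + 4·88 − 24 (−47 from intervention) = 542
  A = 44 + 2·88 + 24 + 6·542 = 3496
  V = 99 + 24 + 3496 = 3619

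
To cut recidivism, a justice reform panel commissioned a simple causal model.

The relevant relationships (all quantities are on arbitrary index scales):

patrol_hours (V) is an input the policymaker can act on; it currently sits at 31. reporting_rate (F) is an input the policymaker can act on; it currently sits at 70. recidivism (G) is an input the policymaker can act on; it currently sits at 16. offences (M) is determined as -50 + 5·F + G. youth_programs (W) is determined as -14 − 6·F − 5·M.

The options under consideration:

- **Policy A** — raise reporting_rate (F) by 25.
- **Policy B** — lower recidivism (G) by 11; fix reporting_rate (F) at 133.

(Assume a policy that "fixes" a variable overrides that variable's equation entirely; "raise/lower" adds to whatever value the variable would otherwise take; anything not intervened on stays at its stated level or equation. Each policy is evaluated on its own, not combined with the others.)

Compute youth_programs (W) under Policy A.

-2789

Policy A (F + 25):
  F = 70 + 25 = 95
  G = 16
  M = -50 + 5·95 + 16 = 441
  W = -14 − 6·95 − 5·441 = -2789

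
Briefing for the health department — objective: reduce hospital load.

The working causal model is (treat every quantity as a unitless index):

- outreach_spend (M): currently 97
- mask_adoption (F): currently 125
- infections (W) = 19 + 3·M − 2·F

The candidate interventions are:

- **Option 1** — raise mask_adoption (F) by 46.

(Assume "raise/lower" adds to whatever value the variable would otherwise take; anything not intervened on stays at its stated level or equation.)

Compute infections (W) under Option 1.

Option 1 (F + 46):
  M = 97
  F = 125 + 46 = 171
  W = 19 + 3·97 − 2·171 = -32

-32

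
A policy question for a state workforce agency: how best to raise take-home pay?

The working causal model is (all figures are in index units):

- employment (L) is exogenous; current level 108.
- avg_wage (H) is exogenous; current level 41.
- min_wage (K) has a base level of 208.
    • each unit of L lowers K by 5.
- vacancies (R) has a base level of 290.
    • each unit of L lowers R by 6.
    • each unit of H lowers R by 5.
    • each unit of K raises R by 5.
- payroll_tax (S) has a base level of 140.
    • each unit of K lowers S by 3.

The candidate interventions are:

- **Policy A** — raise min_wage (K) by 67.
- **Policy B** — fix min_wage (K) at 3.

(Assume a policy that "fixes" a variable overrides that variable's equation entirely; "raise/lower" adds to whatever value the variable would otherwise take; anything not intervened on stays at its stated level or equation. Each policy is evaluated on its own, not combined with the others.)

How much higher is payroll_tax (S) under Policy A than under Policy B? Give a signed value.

Policy A (K + 67):
  L = 108
  K = 208 − 5·108 (+67 from intervention) = -265
  S = 140 − 3·(-265) = 935
Policy B (K := 3):
  L = 108
  K = 3
  S = 140 − 3·3 = 131
S: 935 − 131 = 804

804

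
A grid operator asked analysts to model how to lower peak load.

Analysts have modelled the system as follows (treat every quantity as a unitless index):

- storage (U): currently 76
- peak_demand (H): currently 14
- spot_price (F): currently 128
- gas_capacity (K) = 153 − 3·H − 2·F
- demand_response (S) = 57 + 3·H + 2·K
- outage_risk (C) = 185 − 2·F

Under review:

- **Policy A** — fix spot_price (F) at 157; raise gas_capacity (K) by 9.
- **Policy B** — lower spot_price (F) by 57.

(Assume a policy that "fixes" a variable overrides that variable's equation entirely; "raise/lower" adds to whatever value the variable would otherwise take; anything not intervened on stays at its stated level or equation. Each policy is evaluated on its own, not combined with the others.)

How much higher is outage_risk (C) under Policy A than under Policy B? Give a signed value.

-172

Policy A (F := 157, K + 9):
  F = 157
  C = 185 − 2·157 = -129
Policy B (F − 57):
  F = 128 − 57 = 71
  C = 185 − 2·71 = 43
C: -129 − 43 = -172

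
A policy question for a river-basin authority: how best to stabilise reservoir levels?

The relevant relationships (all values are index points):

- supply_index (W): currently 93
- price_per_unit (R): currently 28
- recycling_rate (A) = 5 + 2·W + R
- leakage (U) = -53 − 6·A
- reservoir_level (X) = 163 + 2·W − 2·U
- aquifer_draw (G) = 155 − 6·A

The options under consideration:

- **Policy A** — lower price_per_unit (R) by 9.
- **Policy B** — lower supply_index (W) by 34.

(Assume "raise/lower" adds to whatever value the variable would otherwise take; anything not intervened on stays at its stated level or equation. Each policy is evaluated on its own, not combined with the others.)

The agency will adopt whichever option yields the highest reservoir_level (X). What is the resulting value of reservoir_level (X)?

Policy A (R − 9):
  W = 93
  R = 28 − 9 = 19
  A = 5 + 2·93 + 19 = 210
  U = -53 − 6·210 = -1313
  X = 163 + 2·93 − 2·(-1313) = 2975
Policy B (W − 34):
  W = 93 − 34 = 59
  R = 28
  A = 5 + 2·59 + 28 = 151
  U = -53 − 6·151 = -959
  X = 163 + 2·59 − 2·(-959) = 2199
Comparing — Policy A: X=2975, Policy B: X=2199. Highest is 2975 (Policy A).

2975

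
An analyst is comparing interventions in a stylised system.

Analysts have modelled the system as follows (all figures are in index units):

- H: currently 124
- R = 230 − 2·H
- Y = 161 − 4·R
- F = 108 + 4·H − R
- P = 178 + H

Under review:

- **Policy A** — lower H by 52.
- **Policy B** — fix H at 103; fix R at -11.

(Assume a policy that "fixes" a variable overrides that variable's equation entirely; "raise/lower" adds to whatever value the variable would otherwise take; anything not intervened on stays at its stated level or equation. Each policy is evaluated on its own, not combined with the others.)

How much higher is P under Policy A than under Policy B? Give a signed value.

-31

Policy A (H − 52):
  H = 124 − 52 = 72
  P = 178 + 72 = 250
Policy B (H := 103, R := -11):
  H = 103
  P = 178 + 103 = 281
P: 250 − 281 = -31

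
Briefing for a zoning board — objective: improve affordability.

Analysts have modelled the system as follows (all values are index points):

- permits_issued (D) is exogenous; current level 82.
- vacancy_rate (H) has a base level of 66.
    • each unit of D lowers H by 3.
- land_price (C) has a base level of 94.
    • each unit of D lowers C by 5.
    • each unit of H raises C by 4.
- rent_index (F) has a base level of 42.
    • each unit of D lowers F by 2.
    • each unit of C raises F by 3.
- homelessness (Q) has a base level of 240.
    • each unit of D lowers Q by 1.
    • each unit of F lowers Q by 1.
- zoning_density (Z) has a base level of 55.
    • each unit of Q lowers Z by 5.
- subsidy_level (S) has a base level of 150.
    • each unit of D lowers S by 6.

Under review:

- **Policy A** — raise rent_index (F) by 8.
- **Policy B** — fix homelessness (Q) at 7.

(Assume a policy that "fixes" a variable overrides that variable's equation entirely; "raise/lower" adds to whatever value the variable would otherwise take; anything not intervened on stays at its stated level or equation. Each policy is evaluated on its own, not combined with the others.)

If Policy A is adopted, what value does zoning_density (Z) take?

Policy A (F + 8):
  D = 82
  H = 66 − 3·82 = -180
  C = 94 − 5·82 + 4·(-180) = -1036
  F = 42 − 2·82 + 3·(-1036) (+8 from intervention) = -3222
  Q = 240 − 82 − (-3222) = 3380
  Z = 55 − 5·3380 = -16845

-16845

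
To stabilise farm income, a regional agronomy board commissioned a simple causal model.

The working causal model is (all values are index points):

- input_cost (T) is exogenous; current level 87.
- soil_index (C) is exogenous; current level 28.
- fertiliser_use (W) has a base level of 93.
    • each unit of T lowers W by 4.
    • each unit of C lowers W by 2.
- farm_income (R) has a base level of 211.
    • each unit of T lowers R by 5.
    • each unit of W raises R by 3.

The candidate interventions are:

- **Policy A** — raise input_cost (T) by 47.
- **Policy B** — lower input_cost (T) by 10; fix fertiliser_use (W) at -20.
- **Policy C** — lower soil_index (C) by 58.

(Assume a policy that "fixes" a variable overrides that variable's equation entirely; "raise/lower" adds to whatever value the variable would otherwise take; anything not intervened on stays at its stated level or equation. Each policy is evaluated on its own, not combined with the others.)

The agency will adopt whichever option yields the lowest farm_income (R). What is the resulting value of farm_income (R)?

-1956

Policy A (T + 47):
  T = 87 + 47 = 134
  C = 28
  W = 93 − 4·134 − 2·28 = -499
  R = 211 − 5·134 + 3·(-499) = -1956
Policy B (T − 10, W := -20):
  T = 87 − 10 = 77
  C = 28
  W = -20
  R = 211 − 5·77 + 3·(-20) = -234
Policy C (C − 58):
  T = 87
  C = 28 − 58 = -30
  W = 93 − 4·87 − 2·(-30) = -195
  R = 211 − 5·87 + 3·(-195) = -809
Comparing — Policy A: R=-1956, Policy B: R=-234, Policy C: R=-809. Lowest is -1956 (Policy A).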